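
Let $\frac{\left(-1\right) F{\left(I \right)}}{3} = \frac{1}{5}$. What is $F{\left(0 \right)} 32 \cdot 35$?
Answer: $-672$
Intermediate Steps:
$F{\left(I \right)} = - \frac{3}{5}$
$F{\left(0 \right)} 32 \cdot 35 = \left(- \frac{3}{5}\right) 32 \cdot 35 = \left(- \frac{96}{5}\right) 35 = -672$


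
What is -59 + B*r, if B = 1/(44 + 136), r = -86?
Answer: -5353/90 ≈ -59.478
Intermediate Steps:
B = 1/180 ≈ 0.0055556
-59 + B*r = -59 + (1/180)*(-86) = -59 - 43/90 = -5353/90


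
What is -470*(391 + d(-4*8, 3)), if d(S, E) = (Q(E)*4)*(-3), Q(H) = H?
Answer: -166850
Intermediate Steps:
d(S, E) = -12*E (d(S, E) = (E*4)*(-3) = (4*E)*(-3) = -12*E)
-470*(391 + d(-4*8, 3)) = -470*(391 - 12*3) = -470*(391 - 36) = -470*355 = -166850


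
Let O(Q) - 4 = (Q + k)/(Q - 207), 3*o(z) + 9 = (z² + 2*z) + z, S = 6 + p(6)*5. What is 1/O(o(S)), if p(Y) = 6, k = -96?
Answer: 86/467 ≈ 0.18415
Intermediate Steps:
S = 36 (S = 6 + 6*5 = 6 + 30 = 36)
o(z) = -3 + z + z²/3 (o(z) = -3 + ((z² + 2*z) + z)/3 = -3 + (z² + 3*z)/3 = -3 + (z + z²/3) = -3 + z + z²/3)
O(Q) = 4 + (-96 + Q)/(-207 + Q) (O(Q) = 4 + (Q - 96)/(Q - 207) = 4 + (-96 + Q)/(-207 + Q))
1/O(o(S)) = 1/((-924 + 5*(-3 + 36 + (⅓)*36²))/(-207 + (-3 + 36 + (⅓)*36²))) = 1/((-924 + 5*(-3 + 36 + (⅓)*1296))/(-207 + (-3 + 36 + (⅓)*1296))) = 1/((-924 + 5*(-3 + 36 + 432))/(-207 + (-3 + 36 + 432))) = 1/((-924 + 5*465)/(-207 + 465)) = 1/((-924 + 2325)/258) = 1/((1/258)*1401) = 1/(467/86) = 86/467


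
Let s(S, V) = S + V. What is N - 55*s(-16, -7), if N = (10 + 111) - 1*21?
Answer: 1365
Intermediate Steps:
N = 100 (N = 121 - 21 = 100)
N - 55*s(-16, -7) = 100 - 55*(-16 - 7) = 100 - 55*(-23) = 100 + 1265 = 1365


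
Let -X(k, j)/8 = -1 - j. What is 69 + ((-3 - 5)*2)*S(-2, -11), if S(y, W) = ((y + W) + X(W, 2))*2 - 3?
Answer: -235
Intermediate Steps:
X(k, j) = 8 + 8*j (X(k, j) = -8*(-1 - j) = 8 + 8*j)
S(y, W) = 45 + 2*W + 2*y (S(y, W) = ((y + W) + (8 + 8*2))*2 - 3 = ((W + y) + (8 + 16))*2 - 3 = ((W + y) + 24)*2 - 3 = (24 + W + y)*2 - 3 = (48 + 2*W + 2*y) - 3 = 45 + 2*W + 2*y)
69 + ((-3 - 5)*2)*S(-2, -11) = 69 + ((-3 - 5)*2)*(45 + 2*(-11) + 2*(-2)) = 69 + (-8*2)*(45 - 22 - 4) = 69 - 16*19 = 69 - 304 = -235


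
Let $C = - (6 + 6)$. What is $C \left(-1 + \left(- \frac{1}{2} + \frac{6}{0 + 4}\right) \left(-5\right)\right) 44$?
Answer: $3168$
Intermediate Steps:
$C = -12$ ($C = \left(-1\right) 12 = -12$)
$C \left(-1 + \left(- \frac{1}{2} + \frac{6}{0 + 4}\right) \left(-5\right)\right) 44 = - 12 \left(-1 + \left(- \frac{1}{2} + \frac{6}{0 + 4}\right) \left(-5\right)\right) 44 = - 12 \left(-1 + \left(\left(-1\right) \frac{1}{2} + \frac{6}{4}\right) \left(-5\right)\right) 44 = - 12 \left(-1 + \left(- \frac{1}{2} + 6 \cdot \frac{1}{4}\right) \left(-5\right)\right) 44 = - 12 \left(-1 + \left(- \frac{1}{2} + \frac{3}{2}\right) \left(-5\right)\right) 44 = - 12 \left(-1 + 1 \left(-5\right)\right) 44 = - 12 \left(-1 - 5\right) 44 = \left(-12\right) \left(-6\right) 44 = 72 \cdot 44 = 3168$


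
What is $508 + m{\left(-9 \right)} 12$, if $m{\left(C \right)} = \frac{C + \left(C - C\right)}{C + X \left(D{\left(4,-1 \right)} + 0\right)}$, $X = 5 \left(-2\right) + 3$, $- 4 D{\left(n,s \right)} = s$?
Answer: $\frac{22276}{43} \approx 518.05$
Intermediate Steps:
$D{\left(n,s \right)} = - \frac{s}{4}$
$X = -7$ ($X = -10 + 3 = -7$)
$m{\left(C \right)} = \frac{C}{- \frac{7}{4} + C}$ ($m{\left(C \right)} = \frac{C + \left(C - C\right)}{C - 7 \left(\left(- \frac{1}{4}\right) \left(-1\right) + 0\right)} = \frac{C + 0}{C - 7 \left(\frac{1}{4} + 0\right)} = \frac{C}{C - \frac{7}{4}} = \frac{C}{- \frac{7}{4} + C}$)
$508 + m{\left(-9 \right)} 12 = 508 + 4 \left(-9\right) \frac{1}{-7 + 4 \left(-9\right)} 12 = 508 + 4 \left(-9\right) \frac{1}{-7 - 36} \cdot 12 = 508 + 4 \left(-9\right) \frac{1}{-43} \cdot 12 = 508 + 4 \left(-9\right) \left(- \frac{1}{43}\right) 12 = 508 + \frac{36}{43} \cdot 12 = 508 + \frac{432}{43} = \frac{22276}{43}$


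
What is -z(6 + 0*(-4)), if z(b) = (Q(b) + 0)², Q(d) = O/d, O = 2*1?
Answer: -⅑ ≈ -0.11111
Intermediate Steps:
O = 2
Q(d) = 2/d
z(b) = 4/b² (z(b) = (2/b + 0)² = (2/b)² = 4/b²)
-z(6 + 0*(-4)) = -4/(6 + 0*(-4))² = -4/(6 + 0)² = -4/6² = -4/36 = -1*⅑ = -⅑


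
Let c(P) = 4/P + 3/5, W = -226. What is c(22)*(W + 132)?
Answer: -4042/55 ≈ -73.491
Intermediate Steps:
c(P) = ⅗ + 4/P (c(P) = 4/P + 3*(⅕) = 4/P + ⅗ = ⅗ + 4/P)
c(22)*(W + 132) = (⅗ + 4/22)*(-226 + 132) = (⅗ + 4*(1/22))*(-94) = (⅗ + 2/11)*(-94) = (43/55)*(-94) = -4042/55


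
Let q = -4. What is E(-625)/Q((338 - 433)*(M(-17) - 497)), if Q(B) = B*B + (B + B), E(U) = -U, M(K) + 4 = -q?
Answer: 125/445870131 ≈ 2.8035e-7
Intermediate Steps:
M(K) = 0 (M(K) = -4 - 1*(-4) = -4 + 4 = 0)
Q(B) = B² + 2*B
E(-625)/Q((338 - 433)*(M(-17) - 497)) = (-1*(-625))/((((338 - 433)*(0 - 497))*(2 + (338 - 433)*(0 - 497)))) = 625/(((-95*(-497))*(2 - 95*(-497)))) = 625/((47215*(2 + 47215))) = 625/((47215*47217)) = 625/2229350655 = 625*(1/2229350655) = 125/445870131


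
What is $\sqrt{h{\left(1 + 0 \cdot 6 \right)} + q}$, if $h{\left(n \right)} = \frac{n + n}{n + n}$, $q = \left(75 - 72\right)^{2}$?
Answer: $\sqrt{10} \approx 3.1623$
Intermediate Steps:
$q = 9$ ($q = 3^{2} = 9$)
$h{\left(n \right)} = 1$ ($h{\left(n \right)} = \frac{2 n}{2 n} = 2 n \frac{1}{2 n} = 1$)
$\sqrt{h{\left(1 + 0 \cdot 6 \right)} + q} = \sqrt{1 + 9} = \sqrt{10}$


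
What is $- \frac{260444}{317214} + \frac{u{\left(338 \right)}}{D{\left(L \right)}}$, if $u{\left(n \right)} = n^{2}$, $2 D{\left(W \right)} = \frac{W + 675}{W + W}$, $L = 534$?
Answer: $\frac{992408844110}{4916817} \approx 2.0184 \cdot 10^{5}$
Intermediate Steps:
$D{\left(W \right)} = \frac{675 + W}{4 W}$ ($D{\left(W \right)} = \frac{\left(W + 675\right) \frac{1}{W + W}}{2} = \frac{\left(675 + W\right) \frac{1}{2 W}}{2} = \frac{\frac{1}{2} \frac{1}{W} \left(675 + W\right)}{2} = \frac{675 + W}{4 W}$)
$- \frac{260444}{317214} + \frac{u{\left(338 \right)}}{D{\left(L \right)}} = - \frac{260444}{317214} + \frac{338^{2}}{\frac{1}{4} \cdot \frac{1}{534} \left(675 + 534\right)} = \left(-260444\right) \frac{1}{317214} + \frac{114244}{\frac{1}{4} \cdot \frac{1}{534} \cdot 1209} = - \frac{130222}{158607} + \frac{114244}{\frac{403}{712}} = - \frac{130222}{158607} + 114244 \cdot \frac{712}{403} = - \frac{130222}{158607} + \frac{6257056}{31} = \frac{992408844110}{4916817}$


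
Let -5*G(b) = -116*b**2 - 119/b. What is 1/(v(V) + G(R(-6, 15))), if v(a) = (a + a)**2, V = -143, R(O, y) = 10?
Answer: 50/4205919 ≈ 1.1888e-5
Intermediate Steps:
G(b) = 116*b**2/5 + 119/(5*b) (G(b) = -(-116*b**2 - 119/b)/5 = -(-119/b - 116*b**2)/5 = 116*b**2/5 + 119/(5*b))
v(a) = 4*a**2 (v(a) = (2*a)**2 = 4*a**2)
1/(v(V) + G(R(-6, 15))) = 1/(4*(-143)**2 + (1/5)*(119 + 116*10**3)/10) = 1/(4*20449 + (1/5)*(1/10)*(119 + 116*1000)) = 1/(81796 + (1/5)*(1/10)*(119 + 116000)) = 1/(81796 + (1/5)*(1/10)*116119) = 1/(81796 + 116119/50) = 1/(4205919/50) = 50/4205919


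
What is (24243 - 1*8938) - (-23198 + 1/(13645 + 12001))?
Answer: 987447937/25646 ≈ 38503.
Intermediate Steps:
(24243 - 1*8938) - (-23198 + 1/(13645 + 12001)) = (24243 - 8938) - (-23198 + 1/25646) = 15305 - (-23198 + 1/25646) = 15305 - 1*(-594935907/25646) = 15305 + 594935907/25646 = 987447937/25646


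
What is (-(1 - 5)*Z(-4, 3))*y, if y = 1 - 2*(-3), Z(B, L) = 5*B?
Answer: -560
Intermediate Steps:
y = 7 (y = 1 + 6 = 7)
(-(1 - 5)*Z(-4, 3))*y = -(1 - 5)*5*(-4)*7 = -(-4)*(-20)*7 = -1*80*7 = -80*7 = -560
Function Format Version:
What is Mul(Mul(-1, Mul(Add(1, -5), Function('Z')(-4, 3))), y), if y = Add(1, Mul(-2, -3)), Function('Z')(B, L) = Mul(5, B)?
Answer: -560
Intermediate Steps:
y = 7 (y = Add(1, 6) = 7)
Mul(Mul(-1, Mul(Add(1, -5), Function('Z')(-4, 3))), y) = Mul(Mul(-1, Mul(Add(1, -5), Mul(5, -4))), 7) = Mul(Mul(-1, Mul(-4, -20)), 7) = Mul(Mul(-1, 80), 7) = Mul(-80, 7) = -560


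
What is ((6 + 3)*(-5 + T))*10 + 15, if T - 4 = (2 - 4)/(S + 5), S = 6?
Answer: -1005/11 ≈ -91.364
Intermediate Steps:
T = 42/11 (T = 4 + (2 - 4)/(6 + 5) = 4 - 2/11 = 42/11 ≈ 3.8182)
((6 + 3)*(-5 + T))*10 + 15 = ((6 + 3)*(-5 + 42/11))*10 + 15 = (9*(-13/11))*10 + 15 = -117/11*10 + 15 = -1170/11 + 15 = -1005/11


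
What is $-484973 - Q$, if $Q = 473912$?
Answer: $-958885$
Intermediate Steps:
$-484973 - Q = -484973 - 473912 = -958885$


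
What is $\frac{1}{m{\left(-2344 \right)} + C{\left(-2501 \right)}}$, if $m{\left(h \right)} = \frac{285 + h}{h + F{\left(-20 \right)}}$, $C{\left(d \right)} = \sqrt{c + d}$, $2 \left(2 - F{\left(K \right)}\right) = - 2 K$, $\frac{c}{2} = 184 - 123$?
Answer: $\frac{4863358}{13276785157} - \frac{5579044 i \sqrt{2379}}{13276785157} \approx 0.00036631 - 0.020496 i$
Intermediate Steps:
$c = 122$ ($c = 2 \left(184 - 123\right) = 2 \cdot 61 = 122$)
$F{\left(K \right)} = 2 + K$ ($F{\left(K \right)} = 2 - \frac{\left(-2\right) K}{2} = 2 + K$)
$C{\left(d \right)} = \sqrt{122 + d}$
$m{\left(h \right)} = \frac{285 + h}{-18 + h}$ ($m{\left(h \right)} = \frac{285 + h}{h + \left(2 - 20\right)} = \frac{285 + h}{h - 18} = \frac{285 + h}{-18 + h}$)
$\frac{1}{m{\left(-2344 \right)} + C{\left(-2501 \right)}} = \frac{1}{\frac{285 - 2344}{-18 - 2344} + \sqrt{122 - 2501}} = \frac{1}{\frac{1}{-2362} \left(-2059\right) + \sqrt{-2379}} = \frac{1}{\left(- \frac{1}{2362}\right) \left(-2059\right) + i \sqrt{2379}} = \frac{1}{\frac{2059}{2362} + i \sqrt{2379}}$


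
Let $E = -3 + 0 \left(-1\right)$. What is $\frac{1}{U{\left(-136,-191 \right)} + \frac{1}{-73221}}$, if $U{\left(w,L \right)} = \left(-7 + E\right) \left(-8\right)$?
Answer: $\frac{73221}{5857679} \approx 0.0125$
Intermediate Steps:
$E = -3$ ($E = -3 + 0 = -3$)
$U{\left(w,L \right)} = 80$ ($U{\left(w,L \right)} = \left(-7 - 3\right) \left(-8\right) = \left(-10\right) \left(-8\right) = 80$)
$\frac{1}{U{\left(-136,-191 \right)} + \frac{1}{-73221}} = \frac{1}{80 + \frac{1}{-73221}} = \frac{1}{80 - \frac{1}{73221}} = \frac{1}{\frac{5857679}{73221}} = \frac{73221}{5857679}$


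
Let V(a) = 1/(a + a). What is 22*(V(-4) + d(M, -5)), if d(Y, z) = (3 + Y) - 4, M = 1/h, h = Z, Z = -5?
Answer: -583/20 ≈ -29.150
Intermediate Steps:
V(a) = 1/(2*a)
h = -5
M = -⅕ (M = 1/(-5) = -⅕ ≈ -0.20000)
d(Y, z) = -1 + Y
22*(V(-4) + d(M, -5)) = 22*((½)/(-4) + (-1 - ⅕)) = 22*((½)*(-¼) - 6/5) = 22*(-⅛ - 6/5) = 22*(-53/40) = -583/20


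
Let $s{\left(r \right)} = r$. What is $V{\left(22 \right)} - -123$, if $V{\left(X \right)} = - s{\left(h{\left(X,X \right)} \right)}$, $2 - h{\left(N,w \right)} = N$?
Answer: $143$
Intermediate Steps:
$h{\left(N,w \right)} = 2 - N$
$V{\left(X \right)} = -2 + X$ ($V{\left(X \right)} = - (2 - X) = -2 + X$)
$V{\left(22 \right)} - -123 = \left(-2 + 22\right) - -123 = 20 + 123 = 143$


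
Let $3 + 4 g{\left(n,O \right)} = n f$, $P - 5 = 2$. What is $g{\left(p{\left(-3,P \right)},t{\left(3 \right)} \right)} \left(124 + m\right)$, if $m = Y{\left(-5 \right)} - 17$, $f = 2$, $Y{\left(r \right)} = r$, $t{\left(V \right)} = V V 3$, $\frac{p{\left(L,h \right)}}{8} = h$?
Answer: $\frac{5559}{2} \approx 2779.5$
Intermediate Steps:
$P = 7$ ($P = 5 + 2 = 7$)
$p{\left(L,h \right)} = 8 h$
$t{\left(V \right)} = 3 V^{2}$ ($t{\left(V \right)} = V^{2} \cdot 3 = 3 V^{2}$)
$g{\left(n,O \right)} = - \frac{3}{4} + \frac{n}{2}$ ($g{\left(n,O \right)} = - \frac{3}{4} + \frac{n 2}{4} = - \frac{3}{4} + \frac{2 n}{4} = - \frac{3}{4} + \frac{n}{2}$)
$m = -22$ ($m = -5 - 17 = -22$)
$g{\left(p{\left(-3,P \right)},t{\left(3 \right)} \right)} \left(124 + m\right) = \left(- \frac{3}{4} + \frac{8 \cdot 7}{2}\right) \left(124 - 22\right) = \left(- \frac{3}{4} + \frac{1}{2} \cdot 56\right) 102 = \left(- \frac{3}{4} + 28\right) 102 = \frac{109}{4} \cdot 102 = \frac{5559}{2}$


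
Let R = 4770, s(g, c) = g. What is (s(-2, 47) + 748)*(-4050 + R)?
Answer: 537120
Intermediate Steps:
(s(-2, 47) + 748)*(-4050 + R) = (-2 + 748)*(-4050 + 4770) = 746*720 = 537120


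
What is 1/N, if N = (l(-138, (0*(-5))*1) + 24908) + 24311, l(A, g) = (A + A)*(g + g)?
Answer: 1/49219 ≈ 2.0317e-5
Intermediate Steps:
l(A, g) = 4*A*g (l(A, g) = (2*A)*(2*g) = 4*A*g)
N = 49219 (N = (4*(-138)*((0*(-5))*1) + 24908) + 24311 = (4*(-138)*(0*1) + 24908) + 24311 = (4*(-138)*0 + 24908) + 24311 = (0 + 24908) + 24311 = 24908 + 24311 = 49219)
1/N = 1/49219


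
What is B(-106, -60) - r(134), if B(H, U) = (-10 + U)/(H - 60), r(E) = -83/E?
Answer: 11579/11122 ≈ 1.0411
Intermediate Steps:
B(H, U) = (-10 + U)/(-60 + H)
B(-106, -60) - r(134) = (-10 - 60)/(-60 - 106) - (-83)/134 = -70/(-166) - (-83)/134 = -1/166*(-70) - 1*(-83/134) = 35/83 + 83/134 = 11579/11122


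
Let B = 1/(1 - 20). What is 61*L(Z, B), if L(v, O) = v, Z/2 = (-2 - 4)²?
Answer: 4392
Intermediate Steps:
Z = 72 (Z = 2*(-2 - 4)² = 2*(-6)² = 2*36 = 72)
B = -1/19 (B = 1/(-19) = -1/19 ≈ -0.052632)
61*L(Z, B) = 61*72 = 4392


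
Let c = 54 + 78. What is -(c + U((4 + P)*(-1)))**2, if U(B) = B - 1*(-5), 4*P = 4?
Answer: -17424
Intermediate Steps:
P = 1 (P = (1/4)*4 = 1)
U(B) = 5 + B (U(B) = B + 5 = 5 + B)
c = 132
-(c + U((4 + P)*(-1)))**2 = -(132 + (5 + (4 + 1)*(-1)))**2 = -(132 + (5 + 5*(-1)))**2 = -(132 + (5 - 5))**2 = -(132 + 0)**2 = -1*132**2 = -1*17424 = -17424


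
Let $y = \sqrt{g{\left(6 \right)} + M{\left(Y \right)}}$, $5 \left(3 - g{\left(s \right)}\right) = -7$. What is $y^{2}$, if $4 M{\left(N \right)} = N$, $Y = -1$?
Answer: $\frac{83}{20} \approx 4.15$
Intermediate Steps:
$M{\left(N \right)} = \frac{N}{4}$
$g{\left(s \right)} = \frac{22}{5}$ ($g{\left(s \right)} = 3 - - \frac{7}{5} = 3 + \frac{7}{5} = \frac{22}{5}$)
$y = \frac{\sqrt{415}}{10}$ ($y = \sqrt{\frac{22}{5} + \frac{1}{4} \left(-1\right)} = \sqrt{\frac{22}{5} - \frac{1}{4}} = \sqrt{\frac{83}{20}} = \frac{\sqrt{415}}{10} \approx 2.0372$)
$y^{2} = \left(\frac{\sqrt{415}}{10}\right)^{2} = \frac{83}{20}$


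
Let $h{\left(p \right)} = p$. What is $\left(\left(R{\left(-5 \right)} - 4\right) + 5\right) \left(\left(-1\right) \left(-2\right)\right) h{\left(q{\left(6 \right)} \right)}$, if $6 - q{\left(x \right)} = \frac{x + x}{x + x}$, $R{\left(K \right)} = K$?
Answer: $-40$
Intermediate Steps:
$q{\left(x \right)} = 5$ ($q{\left(x \right)} = 6 - \frac{x + x}{x + x} = 6 - \frac{2 x}{2 x} = 6 - 2 x \frac{1}{2 x} = 6 - 1 = 5$)
$\left(\left(R{\left(-5 \right)} - 4\right) + 5\right) \left(\left(-1\right) \left(-2\right)\right) h{\left(q{\left(6 \right)} \right)} = \left(\left(-5 - 4\right) + 5\right) \left(\left(-1\right) \left(-2\right)\right) 5 = \left(-9 + 5\right) 2 \cdot 5 = \left(-4\right) 2 \cdot 5 = \left(-8\right) 5 = -40$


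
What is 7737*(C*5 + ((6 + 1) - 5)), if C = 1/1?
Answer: 54159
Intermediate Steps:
C = 1
7737*(C*5 + ((6 + 1) - 5)) = 7737*(1*5 + ((6 + 1) - 5)) = 7737*(5 + (7 - 5)) = 7737*(5 + 2) = 7737*7 = 54159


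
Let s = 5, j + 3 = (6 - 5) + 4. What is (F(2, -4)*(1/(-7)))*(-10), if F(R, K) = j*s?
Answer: 100/7 ≈ 14.286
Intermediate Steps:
j = 2 (j = -3 + ((6 - 5) + 4) = -3 + (1 + 4) = -3 + 5 = 2)
F(R, K) = 10 (F(R, K) = 2*5 = 10)
(F(2, -4)*(1/(-7)))*(-10) = (10*(1/(-7)))*(-10) = (10*(1*(-⅐)))*(-10) = (10*(-⅐))*(-10) = -10/7*(-10) = 100/7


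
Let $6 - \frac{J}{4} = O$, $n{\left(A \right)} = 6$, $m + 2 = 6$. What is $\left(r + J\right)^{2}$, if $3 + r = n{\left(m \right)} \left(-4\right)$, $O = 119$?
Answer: $229441$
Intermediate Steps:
$m = 4$ ($m = -2 + 6 = 4$)
$r = -27$ ($r = -3 + 6 \left(-4\right) = -3 - 24 = -27$)
$J = -452$ ($J = 24 - 476 = -452$)
$\left(r + J\right)^{2} = \left(-27 - 452\right)^{2} = \left(-479\right)^{2} = 229441$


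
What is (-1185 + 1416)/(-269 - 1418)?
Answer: -33/241 ≈ -0.13693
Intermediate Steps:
(-1185 + 1416)/(-269 - 1418) = 231/(-1687) = 231*(-1/1687) = -33/241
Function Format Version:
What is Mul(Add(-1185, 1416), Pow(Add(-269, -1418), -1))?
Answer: Rational(-33, 241) ≈ -0.13693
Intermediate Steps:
Mul(Add(-1185, 1416), Pow(Add(-269, -1418), -1)) = Mul(231, Pow(-1687, -1)) = Mul(231, Rational(-1, 1687)) = Rational(-33, 241)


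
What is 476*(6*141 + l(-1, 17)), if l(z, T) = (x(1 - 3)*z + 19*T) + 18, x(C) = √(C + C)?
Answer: 565012 - 952*I ≈ 5.6501e+5 - 952.0*I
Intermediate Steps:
x(C) = √2*√C (x(C) = √(2*C) = √2*√C)
l(z, T) = 18 + 19*T + 2*I*z (l(z, T) = ((√2*√(1 - 3))*z + 19*T) + 18 = ((√2*√(-2))*z + 19*T) + 18 = ((√2*(I*√2))*z + 19*T) + 18 = ((2*I)*z + 19*T) + 18 = (2*I*z + 19*T) + 18 = (19*T + 2*I*z) + 18 = 18 + 19*T + 2*I*z)
476*(6*141 + l(-1, 17)) = 476*(6*141 + (18 + 19*17 + 2*I*(-1))) = 476*(846 + (18 + 323 - 2*I)) = 476*(846 + (341 - 2*I)) = 476*(1187 - 2*I) = 565012 - 952*I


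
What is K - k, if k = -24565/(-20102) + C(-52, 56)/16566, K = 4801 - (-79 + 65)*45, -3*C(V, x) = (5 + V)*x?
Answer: 2712226911821/499514598 ≈ 5429.7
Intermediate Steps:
C(V, x) = -x*(5 + V)/3 (C(V, x) = -(5 + V)*x/3 = -x*(5 + V)/3)
K = 5431 (K = 4801 - (-14)*45 = 4801 - 1*(-630) = 4801 + 630 = 5431)
k = 636869917/499514598 (k = -24565/(-20102) - ⅓*56*(5 - 52)/16566 = -24565*(-1/20102) - ⅓*56*(-47)*(1/16566) = 24565/20102 + (2632/3)*(1/16566) = 24565/20102 + 1316/24849 = 636869917/499514598 ≈ 1.2750)
K - k = 5431 - 1*636869917/499514598 = 5431 - 636869917/499514598 = 2712226911821/499514598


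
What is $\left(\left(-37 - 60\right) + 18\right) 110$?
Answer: $-8690$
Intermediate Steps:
$\left(\left(-37 - 60\right) + 18\right) 110 = \left(-97 + 18\right) 110 = \left(-79\right) 110 = -8690$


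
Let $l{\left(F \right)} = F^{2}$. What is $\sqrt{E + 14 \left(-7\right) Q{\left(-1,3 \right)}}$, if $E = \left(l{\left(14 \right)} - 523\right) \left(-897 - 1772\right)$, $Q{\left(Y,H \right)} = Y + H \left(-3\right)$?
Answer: $\sqrt{873743} \approx 934.74$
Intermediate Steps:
$Q{\left(Y,H \right)} = Y - 3 H$
$E = 872763$ ($E = \left(14^{2} - 523\right) \left(-897 - 1772\right) = \left(196 - 523\right) \left(-2669\right) = \left(-327\right) \left(-2669\right) = 872763$)
$\sqrt{E + 14 \left(-7\right) Q{\left(-1,3 \right)}} = \sqrt{872763 + 14 \left(-7\right) \left(-1 - 9\right)} = \sqrt{872763 - 98 \left(-1 - 9\right)} = \sqrt{872763 - -980} = \sqrt{872763 + 980} = \sqrt{873743}$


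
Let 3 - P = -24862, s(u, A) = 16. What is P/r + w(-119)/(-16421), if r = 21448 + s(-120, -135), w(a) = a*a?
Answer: 104356461/352460344 ≈ 0.29608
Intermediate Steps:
w(a) = a²
P = 24865 (P = 3 - 1*(-24862) = 3 + 24862 = 24865)
r = 21464 (r = 21448 + 16 = 21464)
P/r + w(-119)/(-16421) = 24865/21464 + (-119)²/(-16421) = 24865*(1/21464) + 14161*(-1/16421) = 24865/21464 - 14161/16421 = 104356461/352460344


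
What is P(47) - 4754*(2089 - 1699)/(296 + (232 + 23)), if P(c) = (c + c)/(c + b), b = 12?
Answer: -109337746/32509 ≈ -3363.3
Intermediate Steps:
P(c) = 2*c/(12 + c) (P(c) = (c + c)/(c + 12) = (2*c)/(12 + c) = 2*c/(12 + c))
P(47) - 4754*(2089 - 1699)/(296 + (232 + 23)) = 2*47/(12 + 47) - 4754*(2089 - 1699)/(296 + (232 + 23)) = 2*47/59 - 4754*390/(296 + 255) = 2*47*(1/59) - 4754/(551*(1/390)) = 94/59 - 4754/551/390 = 94/59 - 4754*390/551 = 94/59 - 1854060/551 = -109337746/32509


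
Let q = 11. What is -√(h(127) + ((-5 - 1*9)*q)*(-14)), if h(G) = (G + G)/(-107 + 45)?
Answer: -√2067979/31 ≈ -46.389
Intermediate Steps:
h(G) = -G/31 (h(G) = (2*G)/(-62) = (2*G)*(-1/62) = -G/31)
-√(h(127) + ((-5 - 1*9)*q)*(-14)) = -√(-1/31*127 + ((-5 - 1*9)*11)*(-14)) = -√(-127/31 + ((-5 - 9)*11)*(-14)) = -√(-127/31 - 14*11*(-14)) = -√(-127/31 - 154*(-14)) = -√(-127/31 + 2156) = -√(66709/31) = -√2067979/31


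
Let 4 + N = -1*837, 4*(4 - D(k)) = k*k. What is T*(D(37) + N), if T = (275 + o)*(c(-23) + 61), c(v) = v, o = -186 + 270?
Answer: -32174657/2 ≈ -1.6087e+7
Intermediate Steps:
o = 84
D(k) = 4 - k**2/4 (D(k) = 4 - k*k/4 = 4 - k**2/4)
N = -841 (N = -4 - 1*837 = -4 - 837 = -841)
T = 13642 (T = (275 + 84)*(-23 + 61) = 359*38 = 13642)
T*(D(37) + N) = 13642*((4 - 1/4*37**2) - 841) = 13642*((4 - 1/4*1369) - 841) = 13642*((4 - 1369/4) - 841) = 13642*(-1353/4 - 841) = 13642*(-4717/4) = -32174657/2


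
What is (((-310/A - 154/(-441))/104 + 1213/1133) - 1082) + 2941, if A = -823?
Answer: 2841022692437/1527367842 ≈ 1860.1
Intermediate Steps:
(((-310/A - 154/(-441))/104 + 1213/1133) - 1082) + 2941 = (((-310/(-823) - 154/(-441))/104 + 1213/1133) - 1082) + 2941 = (((-310*(-1/823) - 154*(-1/441))*(1/104) + 1213*(1/1133)) - 1082) + 2941 = (((310/823 + 22/63)*(1/104) + 1213/1133) - 1082) + 2941 = (((37636/51849)*(1/104) + 1213/1133) - 1082) + 2941 = ((9409/1348074 + 1213/1133) - 1082) + 2941 = (1645874159/1527367842 - 1082) + 2941 = -1650966130885/1527367842 + 2941 = 2841022692437/1527367842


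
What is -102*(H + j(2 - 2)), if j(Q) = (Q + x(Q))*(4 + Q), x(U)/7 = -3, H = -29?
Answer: 11526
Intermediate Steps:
x(U) = -21 (x(U) = 7*(-3) = -21)
j(Q) = (-21 + Q)*(4 + Q) (j(Q) = (Q - 21)*(4 + Q) = (-21 + Q)*(4 + Q))
-102*(H + j(2 - 2)) = -102*(-29 + (-84 + (2 - 2)² - 17*(2 - 2))) = -102*(-29 + (-84 + 0² - 17*0)) = -102*(-29 + (-84 + 0 + 0)) = -102*(-29 - 84) = -102*(-113) = 11526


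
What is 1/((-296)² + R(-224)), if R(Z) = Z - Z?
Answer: 1/87616 ≈ 1.1413e-5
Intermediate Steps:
R(Z) = 0
1/((-296)² + R(-224)) = 1/((-296)² + 0) = 1/(87616 + 0) = 1/87616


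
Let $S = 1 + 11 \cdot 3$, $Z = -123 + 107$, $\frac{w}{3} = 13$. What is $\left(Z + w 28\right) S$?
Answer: $36584$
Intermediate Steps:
$w = 39$ ($w = 3 \cdot 13 = 39$)
$Z = -16$
$S = 34$ ($S = 1 + 33 = 34$)
$\left(Z + w 28\right) S = \left(-16 + 39 \cdot 28\right) 34 = \left(-16 + 1092\right) 34 = 1076 \cdot 34 = 36584$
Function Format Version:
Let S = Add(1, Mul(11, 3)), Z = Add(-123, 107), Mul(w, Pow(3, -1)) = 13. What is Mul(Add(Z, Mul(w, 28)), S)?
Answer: 36584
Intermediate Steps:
w = 39 (w = Mul(3, 13) = 39)
Z = -16
S = 34 (S = Add(1, 33) = 34)
Mul(Add(Z, Mul(w, 28)), S) = Mul(Add(-16, Mul(39, 28)), 34) = Mul(Add(-16, 1092), 34) = Mul(1076, 34) = 36584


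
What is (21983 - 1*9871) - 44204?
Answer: -32092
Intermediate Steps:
(21983 - 1*9871) - 44204 = (21983 - 9871) - 44204 = 12112 - 44204 = -32092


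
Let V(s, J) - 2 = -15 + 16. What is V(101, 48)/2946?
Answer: 1/982 ≈ 0.0010183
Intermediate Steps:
V(s, J) = 3 (V(s, J) = 2 + (-15 + 16) = 2 + 1 = 3)
V(101, 48)/2946 = 3/2946 = 3*(1/2946) = 1/982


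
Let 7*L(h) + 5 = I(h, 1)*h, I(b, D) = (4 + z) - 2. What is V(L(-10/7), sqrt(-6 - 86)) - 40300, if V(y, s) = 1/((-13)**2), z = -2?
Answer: -6810699/169 ≈ -40300.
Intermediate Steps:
I(b, D) = 0 (I(b, D) = (4 - 2) - 2 = 2 - 2 = 0)
L(h) = -5/7 (L(h) = -5/7 + (0*h)/7 = -5/7 + (1/7)*0 = -5/7 + 0 = -5/7)
V(y, s) = 1/169
V(L(-10/7), sqrt(-6 - 86)) - 40300 = 1/169 - 40300 = -6810699/169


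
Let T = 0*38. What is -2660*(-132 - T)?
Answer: 351120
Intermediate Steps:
T = 0
-2660*(-132 - T) = -2660*(-132 - 1*0) = -2660*(-132 + 0) = -2660*(-132) = 351120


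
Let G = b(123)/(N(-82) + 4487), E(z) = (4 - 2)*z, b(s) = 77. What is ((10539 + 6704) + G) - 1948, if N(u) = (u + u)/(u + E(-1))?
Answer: 1441830677/94268 ≈ 15295.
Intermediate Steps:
E(z) = 2*z
N(u) = 2*u/(-2 + u) (N(u) = (u + u)/(u + 2*(-1)) = (2*u)/(u - 2) = (2*u)/(-2 + u) = 2*u/(-2 + u))
G = 1617/94268 (G = 77/(2*(-82)/(-2 - 82) + 4487) = 77/(2*(-82)/(-84) + 4487) = 77/(2*(-82)*(-1/84) + 4487) = 77/(41/21 + 4487) = 77/(94268/21) = 77*(21/94268) = 1617/94268 ≈ 0.017153)
((10539 + 6704) + G) - 1948 = ((10539 + 6704) + 1617/94268) - 1948 = (17243 + 1617/94268) - 1948 = 1625464741/94268 - 1948 = 1441830677/94268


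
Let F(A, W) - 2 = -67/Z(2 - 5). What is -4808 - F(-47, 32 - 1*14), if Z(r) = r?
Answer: -14497/3 ≈ -4832.3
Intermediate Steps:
F(A, W) = 73/3 (F(A, W) = 2 - 67/(2 - 5) = 2 - 67/(-3) = 2 - 67*(-1/3) = 2 + 67/3 = 73/3)
-4808 - F(-47, 32 - 1*14) = -4808 - 1*73/3 = -4808 - 73/3 = -14497/3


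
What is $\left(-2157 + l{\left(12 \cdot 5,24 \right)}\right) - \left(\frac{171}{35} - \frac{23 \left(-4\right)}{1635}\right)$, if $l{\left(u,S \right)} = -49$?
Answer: $- \frac{25304231}{11445} \approx -2210.9$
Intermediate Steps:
$\left(-2157 + l{\left(12 \cdot 5,24 \right)}\right) - \left(\frac{171}{35} - \frac{23 \left(-4\right)}{1635}\right) = \left(-2157 - 49\right) - \left(\frac{171}{35} - \frac{23 \left(-4\right)}{1635}\right) = -2206 - \frac{56561}{11445} = - \frac{25304231}{11445}$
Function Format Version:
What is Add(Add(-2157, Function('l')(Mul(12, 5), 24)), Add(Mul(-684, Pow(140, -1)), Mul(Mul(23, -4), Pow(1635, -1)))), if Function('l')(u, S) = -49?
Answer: Rational(-25304231, 11445) ≈ -2210.9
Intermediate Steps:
Add(Add(-2157, Function('l')(Mul(12, 5), 24)), Add(Mul(-684, Pow(140, -1)), Mul(Mul(23, -4), Pow(1635, -1)))) = Add(Add(-2157, -49), Add(Mul(-684, Pow(140, -1)), Mul(Mul(23, -4), Pow(1635, -1)))) = Add(-2206, Add(Mul(-684, Rational(1, 140)), Mul(-92, Rational(1, 1635)))) = Add(-2206, Add(Rational(-171, 35), Rational(-92, 1635))) = Add(-2206, Rational(-56561, 11445)) = Rational(-25304231, 11445)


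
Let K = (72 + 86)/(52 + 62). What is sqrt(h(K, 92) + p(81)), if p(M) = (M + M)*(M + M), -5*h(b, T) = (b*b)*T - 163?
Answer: sqrt(85257839)/57 ≈ 161.99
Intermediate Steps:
K = 79/57 (K = 158/114 = 158*(1/114) = 79/57 ≈ 1.3860)
h(b, T) = 163/5 - T*b**2/5 (h(b, T) = -((b*b)*T - 163)/5 = -(b**2*T - 163)/5 = -(T*b**2 - 163)/5 = -(-163 + T*b**2)/5 = 163/5 - T*b**2/5)
p(M) = 4*M**2 (p(M) = (2*M)*(2*M) = 4*M**2)
sqrt(h(K, 92) + p(81)) = sqrt((163/5 - 1/5*92*(79/57)**2) + 4*81**2) = sqrt((163/5 - 1/5*92*6241/3249) + 4*6561) = sqrt((163/5 - 574172/16245) + 26244) = sqrt(-8917/3249 + 26244) = sqrt(85257839/3249) = sqrt(85257839)/57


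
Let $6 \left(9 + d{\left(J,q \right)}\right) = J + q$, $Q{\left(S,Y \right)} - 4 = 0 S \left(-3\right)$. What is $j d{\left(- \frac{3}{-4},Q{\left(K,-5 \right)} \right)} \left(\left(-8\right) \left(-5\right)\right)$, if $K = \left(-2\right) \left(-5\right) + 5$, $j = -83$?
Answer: $\frac{81755}{3} \approx 27252.0$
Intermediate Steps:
$K = 15$ ($K = 10 + 5 = 15$)
$Q{\left(S,Y \right)} = 4$ ($Q{\left(S,Y \right)} = 4 + 0 S \left(-3\right) = 4 + 0 \left(-3\right) = 4 + 0 = 4$)
$d{\left(J,q \right)} = -9 + \frac{J}{6} + \frac{q}{6}$ ($d{\left(J,q \right)} = -9 + \frac{J + q}{6} = -9 + \left(\frac{J}{6} + \frac{q}{6}\right) = -9 + \frac{J}{6} + \frac{q}{6}$)
$j d{\left(- \frac{3}{-4},Q{\left(K,-5 \right)} \right)} \left(\left(-8\right) \left(-5\right)\right) = - 83 \left(-9 + \frac{\left(-3\right) \frac{1}{-4}}{6} + \frac{1}{6} \cdot 4\right) \left(\left(-8\right) \left(-5\right)\right) = - 83 \left(-9 + \frac{\left(-3\right) \left(- \frac{1}{4}\right)}{6} + \frac{2}{3}\right) 40 = - 83 \left(-9 + \frac{1}{6} \cdot \frac{3}{4} + \frac{2}{3}\right) 40 = - 83 \left(-9 + \frac{1}{8} + \frac{2}{3}\right) 40 = \left(-83\right) \left(- \frac{197}{24}\right) 40 = \frac{16351}{24} \cdot 40 = \frac{81755}{3}$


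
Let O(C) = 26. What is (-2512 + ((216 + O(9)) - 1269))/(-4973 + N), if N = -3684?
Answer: 3539/8657 ≈ 0.40880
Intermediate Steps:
(-2512 + ((216 + O(9)) - 1269))/(-4973 + N) = (-2512 + ((216 + 26) - 1269))/(-4973 - 3684) = (-2512 + (242 - 1269))/(-8657) = (-2512 - 1027)*(-1/8657) = -3539*(-1/8657) = 3539/8657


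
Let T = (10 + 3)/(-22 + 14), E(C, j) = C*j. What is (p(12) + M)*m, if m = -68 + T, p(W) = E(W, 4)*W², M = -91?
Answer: -3799297/8 ≈ -4.7491e+5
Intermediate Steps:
T = -13/8 (T = 13/(-8) = 13*(-⅛) = -13/8 ≈ -1.6250)
p(W) = 4*W³ (p(W) = (W*4)*W² = (4*W)*W² = 4*W³)
m = -557/8 (m = -68 - 13/8 = -557/8 ≈ -69.625)
(p(12) + M)*m = (4*12³ - 91)*(-557/8) = (4*1728 - 91)*(-557/8) = (6912 - 91)*(-557/8) = 6821*(-557/8) = -3799297/8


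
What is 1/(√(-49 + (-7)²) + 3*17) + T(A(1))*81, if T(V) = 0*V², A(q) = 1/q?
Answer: 1/51 ≈ 0.019608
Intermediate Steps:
T(V) = 0
1/(√(-49 + (-7)²) + 3*17) + T(A(1))*81 = 1/(√(-49 + (-7)²) + 3*17) + 0*81 = 1/(√(-49 + 49) + 51) + 0 = 1/(√0 + 51) + 0 = 1/(0 + 51) + 0 = 1/51 + 0 = 1/51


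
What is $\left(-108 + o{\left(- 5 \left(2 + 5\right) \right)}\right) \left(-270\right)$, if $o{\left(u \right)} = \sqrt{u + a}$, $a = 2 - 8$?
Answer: $29160 - 270 i \sqrt{41} \approx 29160.0 - 1728.8 i$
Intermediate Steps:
$a = -6$
$o{\left(u \right)} = \sqrt{-6 + u}$ ($o{\left(u \right)} = \sqrt{u - 6} = \sqrt{-6 + u}$)
$\left(-108 + o{\left(- 5 \left(2 + 5\right) \right)}\right) \left(-270\right) = \left(-108 + \sqrt{-6 - 5 \left(2 + 5\right)}\right) \left(-270\right) = \left(-108 + \sqrt{-6 - 35}\right) \left(-270\right) = \left(-108 + \sqrt{-41}\right) \left(-270\right) = \left(-108 + i \sqrt{41}\right) \left(-270\right) = 29160 - 270 i \sqrt{41}$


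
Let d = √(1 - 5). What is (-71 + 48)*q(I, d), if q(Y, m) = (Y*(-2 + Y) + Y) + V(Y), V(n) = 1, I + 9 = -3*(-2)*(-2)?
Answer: -10649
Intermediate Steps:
I = -21 (I = -9 - 3*(-2)*(-2) = -9 + 6*(-2) = -9 - 12 = -21)
d = 2*I (d = √(-4) = 2*I ≈ 2.0*I)
q(Y, m) = 1 + Y + Y*(-2 + Y) (q(Y, m) = (Y*(-2 + Y) + Y) + 1 = (Y + Y*(-2 + Y)) + 1 = 1 + Y + Y*(-2 + Y))
(-71 + 48)*q(I, d) = (-71 + 48)*(1 + (-21)² - 1*(-21)) = -23*(1 + 441 + 21) = -23*463 = -10649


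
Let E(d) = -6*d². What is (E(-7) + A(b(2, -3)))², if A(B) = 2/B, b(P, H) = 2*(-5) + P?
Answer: 1385329/16 ≈ 86583.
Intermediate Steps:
b(P, H) = -10 + P
(E(-7) + A(b(2, -3)))² = (-6*(-7)² + 2/(-10 + 2))² = (-6*49 + 2/(-8))² = (-294 + 2*(-⅛))² = (-294 - ¼)² = (-1177/4)² = 1385329/16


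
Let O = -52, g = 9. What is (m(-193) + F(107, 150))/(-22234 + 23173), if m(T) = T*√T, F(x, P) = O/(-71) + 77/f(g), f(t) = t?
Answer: 5935/600021 - 193*I*√193/939 ≈ 0.0098913 - 2.8554*I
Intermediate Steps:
F(x, P) = 5935/639 (F(x, P) = -52/(-71) + 77/9 = -52*(-1/71) + 77*(⅑) = 52/71 + 77/9 = 5935/639)
m(T) = T^(3/2)
(m(-193) + F(107, 150))/(-22234 + 23173) = ((-193)^(3/2) + 5935/639)/(-22234 + 23173) = (-193*I*√193 + 5935/639)/939 = (5935/639 - 193*I*√193)*(1/939) = 5935/600021 - 193*I*√193/939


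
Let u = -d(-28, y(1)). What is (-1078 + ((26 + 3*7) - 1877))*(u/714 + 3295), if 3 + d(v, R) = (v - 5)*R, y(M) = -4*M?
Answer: -1140178818/119 ≈ -9.5813e+6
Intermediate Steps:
d(v, R) = -3 + R*(-5 + v) (d(v, R) = -3 + (v - 5)*R = -3 + (-5 + v)*R = -3 + R*(-5 + v))
u = -129 (u = -(-3 - (-20) - 4*1*(-28)) = -(-3 - 5*(-4) - 4*(-28)) = -(-3 + 20 + 112) = -1*129 = -129)
(-1078 + ((26 + 3*7) - 1877))*(u/714 + 3295) = (-1078 + ((26 + 3*7) - 1877))*(-129/714 + 3295) = (-1078 + ((26 + 21) - 1877))*(-129*1/714 + 3295) = (-1078 + (47 - 1877))*(-43/238 + 3295) = (-1078 - 1830)*(784167/238) = -2908*784167/238 = -1140178818/119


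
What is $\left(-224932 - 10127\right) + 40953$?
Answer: $-194106$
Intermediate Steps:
$\left(-224932 - 10127\right) + 40953 = -235059 + 40953 = -194106$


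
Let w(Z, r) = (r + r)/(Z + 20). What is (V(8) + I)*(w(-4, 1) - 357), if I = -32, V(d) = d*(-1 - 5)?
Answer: 28550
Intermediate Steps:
V(d) = -6*d (V(d) = d*(-6) = -6*d)
w(Z, r) = 2*r/(20 + Z) (w(Z, r) = (2*r)/(20 + Z) = 2*r/(20 + Z))
(V(8) + I)*(w(-4, 1) - 357) = (-6*8 - 32)*(2*1/(20 - 4) - 357) = (-48 - 32)*(2*1/16 - 357) = -80*(2*1*(1/16) - 357) = -80*(⅛ - 357) = -80*(-2855/8) = 28550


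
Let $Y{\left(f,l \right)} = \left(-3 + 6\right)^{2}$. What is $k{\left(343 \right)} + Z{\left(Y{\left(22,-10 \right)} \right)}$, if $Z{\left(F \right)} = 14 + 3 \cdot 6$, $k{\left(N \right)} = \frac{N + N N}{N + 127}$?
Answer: $\frac{66516}{235} \approx 283.05$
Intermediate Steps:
$Y{\left(f,l \right)} = 9$ ($Y{\left(f,l \right)} = 3^{2} = 9$)
$k{\left(N \right)} = \frac{N + N^{2}}{127 + N}$
$Z{\left(F \right)} = 32$ ($Z{\left(F \right)} = 14 + 18 = 32$)
$k{\left(343 \right)} + Z{\left(Y{\left(22,-10 \right)} \right)} = \frac{343 \left(1 + 343\right)}{127 + 343} + 32 = 343 \cdot \frac{1}{470} \cdot 344 + 32 = \frac{58996}{235} + 32 = \frac{66516}{235}$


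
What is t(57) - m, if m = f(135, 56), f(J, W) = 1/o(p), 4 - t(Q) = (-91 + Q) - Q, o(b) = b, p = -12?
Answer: 1141/12 ≈ 95.083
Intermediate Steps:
t(Q) = 95 (t(Q) = 4 - ((-91 + Q) - Q) = 4 - 1*(-91) = 4 + 91 = 95)
f(J, W) = -1/12 (f(J, W) = 1/(-12) = -1/12)
m = -1/12 ≈ -0.083333
t(57) - m = 95 - 1*(-1/12) = 95 + 1/12 = 1141/12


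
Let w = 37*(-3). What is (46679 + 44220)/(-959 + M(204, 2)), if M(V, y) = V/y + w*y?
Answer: -90899/1079 ≈ -84.244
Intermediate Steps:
w = -111
M(V, y) = -111*y + V/y (M(V, y) = V/y - 111*y = -111*y + V/y)
(46679 + 44220)/(-959 + M(204, 2)) = (46679 + 44220)/(-959 + (-111*2 + 204/2)) = 90899/(-959 + (-222 + 204*(½))) = 90899/(-959 + (-222 + 102)) = 90899/(-959 - 120) = 90899/(-1079) = 90899*(-1/1079) = -90899/1079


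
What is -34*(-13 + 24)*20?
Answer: -7480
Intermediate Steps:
-34*(-13 + 24)*20 = -34*11*20 = -374*20 = -7480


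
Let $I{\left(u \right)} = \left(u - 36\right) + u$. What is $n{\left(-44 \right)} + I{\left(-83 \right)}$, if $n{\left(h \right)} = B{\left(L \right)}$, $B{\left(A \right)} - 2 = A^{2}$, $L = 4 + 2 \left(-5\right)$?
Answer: $-164$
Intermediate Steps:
$L = -6$ ($L = 4 - 10 = -6$)
$B{\left(A \right)} = 2 + A^{2}$
$I{\left(u \right)} = -36 + 2 u$ ($I{\left(u \right)} = \left(-36 + u\right) + u = -36 + 2 u$)
$n{\left(h \right)} = 38$ ($n{\left(h \right)} = 2 + \left(-6\right)^{2} = 2 + 36 = 38$)
$n{\left(-44 \right)} + I{\left(-83 \right)} = 38 + \left(-36 + 2 \left(-83\right)\right) = 38 - 202 = -164$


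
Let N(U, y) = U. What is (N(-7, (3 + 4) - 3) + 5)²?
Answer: 4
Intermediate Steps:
(N(-7, (3 + 4) - 3) + 5)² = (-7 + 5)² = (-2)² = 4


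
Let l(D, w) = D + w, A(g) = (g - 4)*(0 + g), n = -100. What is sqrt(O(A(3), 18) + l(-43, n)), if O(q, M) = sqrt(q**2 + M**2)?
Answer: sqrt(-143 + 3*sqrt(37)) ≈ 11.169*I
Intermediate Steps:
A(g) = g*(-4 + g) (A(g) = (-4 + g)*g = g*(-4 + g))
O(q, M) = sqrt(M**2 + q**2)
sqrt(O(A(3), 18) + l(-43, n)) = sqrt(sqrt(18**2 + (3*(-4 + 3))**2) + (-43 - 100)) = sqrt(sqrt(324 + (3*(-1))**2) - 143) = sqrt(sqrt(324 + (-3)**2) - 143) = sqrt(sqrt(324 + 9) - 143) = sqrt(sqrt(333) - 143) = sqrt(3*sqrt(37) - 143) = sqrt(-143 + 3*sqrt(37))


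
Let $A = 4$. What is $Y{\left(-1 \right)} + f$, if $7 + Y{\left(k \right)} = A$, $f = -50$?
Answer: $-53$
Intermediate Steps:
$Y{\left(k \right)} = -3$ ($Y{\left(k \right)} = -7 + 4 = -3$)
$Y{\left(-1 \right)} + f = -3 - 50 = -53$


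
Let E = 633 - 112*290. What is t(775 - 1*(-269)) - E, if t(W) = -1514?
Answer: 30333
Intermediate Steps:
E = -31847 (E = 633 - 32480 = -31847)
t(775 - 1*(-269)) - E = -1514 - 1*(-31847) = -1514 + 31847 = 30333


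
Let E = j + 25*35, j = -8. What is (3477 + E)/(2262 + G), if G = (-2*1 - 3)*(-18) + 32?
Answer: 543/298 ≈ 1.8221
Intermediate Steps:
E = 867 (E = -8 + 25*35 = -8 + 875 = 867)
G = 122 (G = (-2 - 3)*(-18) + 32 = -5*(-18) + 32 = 90 + 32 = 122)
(3477 + E)/(2262 + G) = (3477 + 867)/(2262 + 122) = 4344/2384 = 4344*(1/2384) = 543/298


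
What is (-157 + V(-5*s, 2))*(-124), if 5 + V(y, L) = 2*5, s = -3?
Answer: 18848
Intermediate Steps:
V(y, L) = 5 (V(y, L) = -5 + 2*5 = -5 + 10 = 5)
(-157 + V(-5*s, 2))*(-124) = (-157 + 5)*(-124) = -152*(-124) = 18848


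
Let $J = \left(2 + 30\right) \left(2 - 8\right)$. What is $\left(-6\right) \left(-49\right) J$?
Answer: $-56448$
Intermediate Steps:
$J = -192$ ($J = 32 \left(-6\right) = -192$)
$\left(-6\right) \left(-49\right) J = \left(-6\right) \left(-49\right) \left(-192\right) = 294 \left(-192\right) = -56448$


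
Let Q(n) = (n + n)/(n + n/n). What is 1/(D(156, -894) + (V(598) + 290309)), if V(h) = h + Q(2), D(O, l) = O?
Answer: 3/873193 ≈ 3.4357e-6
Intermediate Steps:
Q(n) = 2*n/(1 + n) (Q(n) = (2*n)/(n + 1) = (2*n)/(1 + n) = 2*n/(1 + n))
V(h) = 4/3 + h (V(h) = h + 2*2/(1 + 2) = h + 2*2/3 = h + 2*2*(1/3) = h + 4/3 = 4/3 + h)
1/(D(156, -894) + (V(598) + 290309)) = 1/(156 + ((4/3 + 598) + 290309)) = 1/(156 + (1798/3 + 290309)) = 1/(156 + 872725/3) = 1/(873193/3) = 3/873193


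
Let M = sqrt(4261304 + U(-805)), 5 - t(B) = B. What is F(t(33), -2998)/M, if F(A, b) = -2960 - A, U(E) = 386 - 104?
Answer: -1466*sqrt(4261586)/2130793 ≈ -1.4203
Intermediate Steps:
U(E) = 282
t(B) = 5 - B
M = sqrt(4261586) (M = sqrt(4261304 + 282) = sqrt(4261586) ≈ 2064.4)
F(t(33), -2998)/M = (-2960 - (5 - 1*33))/(sqrt(4261586)) = (-2960 - (5 - 33))*(sqrt(4261586)/4261586) = (-2960 - 1*(-28))*(sqrt(4261586)/4261586) = (-2960 + 28)*(sqrt(4261586)/4261586) = -1466*sqrt(4261586)/2130793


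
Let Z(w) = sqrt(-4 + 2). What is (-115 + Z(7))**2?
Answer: (115 - I*sqrt(2))**2 ≈ 13223.0 - 325.27*I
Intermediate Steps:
Z(w) = I*sqrt(2) (Z(w) = sqrt(-2) = I*sqrt(2))
(-115 + Z(7))**2 = (-115 + I*sqrt(2))**2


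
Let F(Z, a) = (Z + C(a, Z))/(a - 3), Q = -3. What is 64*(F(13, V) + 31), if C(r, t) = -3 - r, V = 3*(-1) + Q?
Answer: 16832/9 ≈ 1870.2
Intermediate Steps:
V = -6 (V = 3*(-1) - 3 = -3 - 3 = -6)
F(Z, a) = (-3 + Z - a)/(-3 + a) (F(Z, a) = (Z + (-3 - a))/(a - 3) = (-3 + Z - a)/(-3 + a))
64*(F(13, V) + 31) = 64*((-3 + 13 - 1*(-6))/(-3 - 6) + 31) = 64*((-3 + 13 + 6)/(-9) + 31) = 64*(-1/9*16 + 31) = 64*(-16/9 + 31) = 64*(263/9) = 16832/9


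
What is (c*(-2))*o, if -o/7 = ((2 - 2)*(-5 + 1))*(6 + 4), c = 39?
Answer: 0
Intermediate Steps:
o = 0 (o = -7*(2 - 2)*(-5 + 1)*(6 + 4) = -7*0*(-4)*10 = -0*10 = -7*0 = 0)
(c*(-2))*o = (39*(-2))*0 = -78*0 = 0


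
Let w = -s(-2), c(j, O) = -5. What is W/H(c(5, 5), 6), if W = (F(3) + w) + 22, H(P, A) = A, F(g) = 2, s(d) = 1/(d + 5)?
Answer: 71/18 ≈ 3.9444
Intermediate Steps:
s(d) = 1/(5 + d)
w = -1/3 (w = -1/(5 - 2) = -1/3 ≈ -0.33333)
W = 71/3 (W = (2 - 1/3) + 22 = 5/3 + 22 = 71/3 ≈ 23.667)
W/H(c(5, 5), 6) = (71/3)/6 = (71/3)*(1/6) = 71/18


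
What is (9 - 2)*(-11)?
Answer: -77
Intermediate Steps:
(9 - 2)*(-11) = 7*(-11) = -77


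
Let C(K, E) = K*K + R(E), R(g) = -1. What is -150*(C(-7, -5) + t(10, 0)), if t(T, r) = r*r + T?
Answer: -8700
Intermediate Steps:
t(T, r) = T + r**2 (t(T, r) = r**2 + T = T + r**2)
C(K, E) = -1 + K**2 (C(K, E) = K*K - 1 = K**2 - 1 = -1 + K**2)
-150*(C(-7, -5) + t(10, 0)) = -150*((-1 + (-7)**2) + (10 + 0**2)) = -150*((-1 + 49) + (10 + 0)) = -150*(48 + 10) = -150*58 = -8700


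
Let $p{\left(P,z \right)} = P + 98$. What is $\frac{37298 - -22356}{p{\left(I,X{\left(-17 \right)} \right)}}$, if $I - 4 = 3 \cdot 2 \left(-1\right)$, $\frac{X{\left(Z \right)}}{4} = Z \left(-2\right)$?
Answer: $\frac{29827}{48} \approx 621.4$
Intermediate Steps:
$X{\left(Z \right)} = - 8 Z$ ($X{\left(Z \right)} = 4 Z \left(-2\right) = 4 \left(- 2 Z\right) = - 8 Z$)
$I = -2$ ($I = 4 + 3 \cdot 2 \left(-1\right) = 4 + 6 \left(-1\right) = 4 - 6 = -2$)
$p{\left(P,z \right)} = 98 + P$
$\frac{37298 - -22356}{p{\left(I,X{\left(-17 \right)} \right)}} = \frac{37298 - -22356}{98 - 2} = \frac{37298 + 22356}{96} = 59654 \cdot \frac{1}{96} = \frac{29827}{48}$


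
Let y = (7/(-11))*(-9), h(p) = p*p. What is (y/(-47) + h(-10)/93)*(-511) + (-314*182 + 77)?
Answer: -2767455502/48081 ≈ -57558.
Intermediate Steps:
h(p) = p²
y = 63/11 (y = (7*(-1/11))*(-9) = -7/11*(-9) = 63/11 ≈ 5.7273)
(y/(-47) + h(-10)/93)*(-511) + (-314*182 + 77) = ((63/11)/(-47) + (-10)²/93)*(-511) + (-314*182 + 77) = ((63/11)*(-1/47) + 100*(1/93))*(-511) + (-57148 + 77) = (-63/517 + 100/93)*(-511) - 57071 = (45841/48081)*(-511) - 57071 = -23424751/48081 - 57071 = -2767455502/48081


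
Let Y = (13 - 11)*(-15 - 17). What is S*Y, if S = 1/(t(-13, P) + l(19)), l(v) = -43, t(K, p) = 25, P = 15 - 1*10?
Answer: 32/9 ≈ 3.5556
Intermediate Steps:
P = 5 (P = 15 - 10 = 5)
S = -1/18 (S = 1/(25 - 43) = 1/(-18) = -1/18 ≈ -0.055556)
Y = -64 (Y = 2*(-32) = -64)
S*Y = -1/18*(-64) = 32/9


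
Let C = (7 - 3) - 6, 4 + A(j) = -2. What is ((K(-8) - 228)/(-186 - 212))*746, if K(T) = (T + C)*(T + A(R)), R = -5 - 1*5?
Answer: 32824/199 ≈ 164.94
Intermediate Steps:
R = -10 (R = -5 - 5 = -10)
A(j) = -6 (A(j) = -4 - 2 = -6)
C = -2 (C = 4 - 6 = -2)
K(T) = (-6 + T)*(-2 + T) (K(T) = (T - 2)*(T - 6) = (-2 + T)*(-6 + T) = (-6 + T)*(-2 + T))
((K(-8) - 228)/(-186 - 212))*746 = (((12 + (-8)² - 8*(-8)) - 228)/(-186 - 212))*746 = (((12 + 64 + 64) - 228)/(-398))*746 = ((140 - 228)*(-1/398))*746 = -88*(-1/398)*746 = (44/199)*746 = 32824/199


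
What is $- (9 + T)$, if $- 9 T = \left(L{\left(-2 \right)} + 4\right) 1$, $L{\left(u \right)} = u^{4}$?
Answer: $- \frac{61}{9} \approx -6.7778$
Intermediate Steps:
$T = - \frac{20}{9}$ ($T = - \frac{\left(\left(-2\right)^{4} + 4\right) 1}{9} = - \frac{\left(16 + 4\right) 1}{9} = - \frac{20 \cdot 1}{9} = \left(- \frac{1}{9}\right) 20 = - \frac{20}{9} \approx -2.2222$)
$- (9 + T) = - (9 - \frac{20}{9}) = \left(-1\right) \frac{61}{9} = - \frac{61}{9}$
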